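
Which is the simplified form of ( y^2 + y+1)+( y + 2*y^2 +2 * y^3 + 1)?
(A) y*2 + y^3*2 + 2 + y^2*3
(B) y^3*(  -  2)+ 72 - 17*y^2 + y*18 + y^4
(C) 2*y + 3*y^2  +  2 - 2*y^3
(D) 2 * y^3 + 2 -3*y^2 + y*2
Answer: A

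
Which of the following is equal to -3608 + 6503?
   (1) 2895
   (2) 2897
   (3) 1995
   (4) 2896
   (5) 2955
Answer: 1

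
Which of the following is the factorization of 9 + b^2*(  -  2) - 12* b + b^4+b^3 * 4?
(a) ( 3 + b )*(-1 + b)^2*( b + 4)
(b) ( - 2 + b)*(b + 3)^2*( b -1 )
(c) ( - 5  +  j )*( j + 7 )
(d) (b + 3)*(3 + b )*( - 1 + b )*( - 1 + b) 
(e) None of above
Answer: d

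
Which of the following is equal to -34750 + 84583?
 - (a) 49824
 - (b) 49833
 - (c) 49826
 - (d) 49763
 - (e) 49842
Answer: b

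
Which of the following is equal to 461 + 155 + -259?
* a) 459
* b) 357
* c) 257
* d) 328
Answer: b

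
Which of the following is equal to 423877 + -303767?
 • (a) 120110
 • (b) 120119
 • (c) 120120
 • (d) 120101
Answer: a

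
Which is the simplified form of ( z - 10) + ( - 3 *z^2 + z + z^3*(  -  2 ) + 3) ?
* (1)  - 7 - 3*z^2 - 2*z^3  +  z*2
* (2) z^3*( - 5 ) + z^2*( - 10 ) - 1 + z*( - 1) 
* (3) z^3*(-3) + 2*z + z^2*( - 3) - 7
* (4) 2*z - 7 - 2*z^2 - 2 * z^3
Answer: 1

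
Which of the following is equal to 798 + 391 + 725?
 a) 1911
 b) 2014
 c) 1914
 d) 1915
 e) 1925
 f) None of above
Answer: c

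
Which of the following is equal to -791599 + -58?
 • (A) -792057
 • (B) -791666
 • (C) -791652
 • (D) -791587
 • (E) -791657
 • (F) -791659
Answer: E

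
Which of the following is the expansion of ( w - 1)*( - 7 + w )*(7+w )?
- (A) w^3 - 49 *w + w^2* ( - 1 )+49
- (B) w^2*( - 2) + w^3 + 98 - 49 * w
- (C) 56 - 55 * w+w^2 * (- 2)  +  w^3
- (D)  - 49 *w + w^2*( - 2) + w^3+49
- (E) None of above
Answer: A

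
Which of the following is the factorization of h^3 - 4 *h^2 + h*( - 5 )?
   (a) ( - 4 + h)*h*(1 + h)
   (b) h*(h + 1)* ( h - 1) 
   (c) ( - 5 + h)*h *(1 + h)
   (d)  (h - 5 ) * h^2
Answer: c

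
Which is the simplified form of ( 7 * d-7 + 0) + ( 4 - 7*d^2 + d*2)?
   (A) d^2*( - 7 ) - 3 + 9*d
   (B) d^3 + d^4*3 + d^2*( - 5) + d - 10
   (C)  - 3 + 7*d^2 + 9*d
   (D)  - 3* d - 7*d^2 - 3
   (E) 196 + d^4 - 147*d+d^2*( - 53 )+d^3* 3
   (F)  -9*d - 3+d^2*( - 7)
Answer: A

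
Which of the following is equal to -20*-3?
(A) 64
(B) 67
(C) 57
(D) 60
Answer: D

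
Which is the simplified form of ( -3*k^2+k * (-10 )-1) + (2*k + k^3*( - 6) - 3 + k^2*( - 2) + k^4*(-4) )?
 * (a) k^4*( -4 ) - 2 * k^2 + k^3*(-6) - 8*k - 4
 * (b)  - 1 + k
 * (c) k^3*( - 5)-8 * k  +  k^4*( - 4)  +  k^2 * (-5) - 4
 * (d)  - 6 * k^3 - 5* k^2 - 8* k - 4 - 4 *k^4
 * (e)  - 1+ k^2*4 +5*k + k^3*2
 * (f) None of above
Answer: d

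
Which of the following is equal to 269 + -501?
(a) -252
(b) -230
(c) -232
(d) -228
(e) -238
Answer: c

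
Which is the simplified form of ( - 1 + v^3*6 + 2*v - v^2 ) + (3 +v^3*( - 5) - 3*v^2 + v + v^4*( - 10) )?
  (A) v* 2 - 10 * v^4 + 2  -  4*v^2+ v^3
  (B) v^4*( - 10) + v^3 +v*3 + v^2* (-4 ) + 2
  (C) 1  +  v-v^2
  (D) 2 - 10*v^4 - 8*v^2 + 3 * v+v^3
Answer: B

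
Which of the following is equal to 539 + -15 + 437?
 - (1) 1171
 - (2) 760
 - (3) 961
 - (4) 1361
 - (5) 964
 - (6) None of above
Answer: 3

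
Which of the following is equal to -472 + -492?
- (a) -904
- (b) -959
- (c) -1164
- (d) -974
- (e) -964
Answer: e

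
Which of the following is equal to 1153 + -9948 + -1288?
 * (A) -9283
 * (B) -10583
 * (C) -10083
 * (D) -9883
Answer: C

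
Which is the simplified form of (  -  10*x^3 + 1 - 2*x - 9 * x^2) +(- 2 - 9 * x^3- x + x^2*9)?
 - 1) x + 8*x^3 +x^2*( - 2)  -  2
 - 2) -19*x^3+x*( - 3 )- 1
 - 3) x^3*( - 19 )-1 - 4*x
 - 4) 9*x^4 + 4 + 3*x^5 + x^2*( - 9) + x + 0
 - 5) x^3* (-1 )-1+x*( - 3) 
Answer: 2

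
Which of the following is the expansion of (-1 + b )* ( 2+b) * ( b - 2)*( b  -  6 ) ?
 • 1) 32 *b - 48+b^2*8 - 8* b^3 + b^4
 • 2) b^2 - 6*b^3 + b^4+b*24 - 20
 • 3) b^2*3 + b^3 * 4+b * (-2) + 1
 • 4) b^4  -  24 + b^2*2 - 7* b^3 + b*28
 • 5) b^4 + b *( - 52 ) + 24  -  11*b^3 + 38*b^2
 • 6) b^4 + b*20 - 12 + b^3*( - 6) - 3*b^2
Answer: 4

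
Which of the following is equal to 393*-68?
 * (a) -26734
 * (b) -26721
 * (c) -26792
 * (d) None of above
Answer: d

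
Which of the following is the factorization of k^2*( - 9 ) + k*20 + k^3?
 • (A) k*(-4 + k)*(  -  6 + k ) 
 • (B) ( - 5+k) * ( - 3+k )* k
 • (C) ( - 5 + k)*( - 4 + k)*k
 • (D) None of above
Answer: C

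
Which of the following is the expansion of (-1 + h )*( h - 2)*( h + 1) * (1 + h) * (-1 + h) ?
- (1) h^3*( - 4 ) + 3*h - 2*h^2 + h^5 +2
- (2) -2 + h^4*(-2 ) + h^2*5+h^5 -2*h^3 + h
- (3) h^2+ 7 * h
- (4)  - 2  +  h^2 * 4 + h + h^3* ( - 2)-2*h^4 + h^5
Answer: 4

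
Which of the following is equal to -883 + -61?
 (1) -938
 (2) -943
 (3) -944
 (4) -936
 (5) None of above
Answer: 3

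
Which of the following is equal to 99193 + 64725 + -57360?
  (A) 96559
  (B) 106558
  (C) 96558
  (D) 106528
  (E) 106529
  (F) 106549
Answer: B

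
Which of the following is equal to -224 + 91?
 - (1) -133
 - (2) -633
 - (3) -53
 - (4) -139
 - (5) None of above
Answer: 1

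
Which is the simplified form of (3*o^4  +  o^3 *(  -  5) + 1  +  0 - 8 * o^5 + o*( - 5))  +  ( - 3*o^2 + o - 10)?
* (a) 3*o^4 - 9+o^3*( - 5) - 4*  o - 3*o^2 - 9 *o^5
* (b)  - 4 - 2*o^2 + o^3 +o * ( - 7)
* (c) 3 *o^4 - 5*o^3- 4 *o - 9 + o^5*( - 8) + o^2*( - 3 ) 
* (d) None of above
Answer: c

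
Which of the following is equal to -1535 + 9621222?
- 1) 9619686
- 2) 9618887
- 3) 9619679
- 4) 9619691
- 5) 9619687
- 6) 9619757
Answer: 5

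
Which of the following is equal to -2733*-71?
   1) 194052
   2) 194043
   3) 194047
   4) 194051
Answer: 2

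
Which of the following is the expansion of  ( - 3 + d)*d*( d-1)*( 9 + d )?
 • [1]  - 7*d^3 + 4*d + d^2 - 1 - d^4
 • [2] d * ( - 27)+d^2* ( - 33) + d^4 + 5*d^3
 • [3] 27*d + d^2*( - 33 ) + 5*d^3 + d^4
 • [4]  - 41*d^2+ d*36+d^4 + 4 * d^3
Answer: 3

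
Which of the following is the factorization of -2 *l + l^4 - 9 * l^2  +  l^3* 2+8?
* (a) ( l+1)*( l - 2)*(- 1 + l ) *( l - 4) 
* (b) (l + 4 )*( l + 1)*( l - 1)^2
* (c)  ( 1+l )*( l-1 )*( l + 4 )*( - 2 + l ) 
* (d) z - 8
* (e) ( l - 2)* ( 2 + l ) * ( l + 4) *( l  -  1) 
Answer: c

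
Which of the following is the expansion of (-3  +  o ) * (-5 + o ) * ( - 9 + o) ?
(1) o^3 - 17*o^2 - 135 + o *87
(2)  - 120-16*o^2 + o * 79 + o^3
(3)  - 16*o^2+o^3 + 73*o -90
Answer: 1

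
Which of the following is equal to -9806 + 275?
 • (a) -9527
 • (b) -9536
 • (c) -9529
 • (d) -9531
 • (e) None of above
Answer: d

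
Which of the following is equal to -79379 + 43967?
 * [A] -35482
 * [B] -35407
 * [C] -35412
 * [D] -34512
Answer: C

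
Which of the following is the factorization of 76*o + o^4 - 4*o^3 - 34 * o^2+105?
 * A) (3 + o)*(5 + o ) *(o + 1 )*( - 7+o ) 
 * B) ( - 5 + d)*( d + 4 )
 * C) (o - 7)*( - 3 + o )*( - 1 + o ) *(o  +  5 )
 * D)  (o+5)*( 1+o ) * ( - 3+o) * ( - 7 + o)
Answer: D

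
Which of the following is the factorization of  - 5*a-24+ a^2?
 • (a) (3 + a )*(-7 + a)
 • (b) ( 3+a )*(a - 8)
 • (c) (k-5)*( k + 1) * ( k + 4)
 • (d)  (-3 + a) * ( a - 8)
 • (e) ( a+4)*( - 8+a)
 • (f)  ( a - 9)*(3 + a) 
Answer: b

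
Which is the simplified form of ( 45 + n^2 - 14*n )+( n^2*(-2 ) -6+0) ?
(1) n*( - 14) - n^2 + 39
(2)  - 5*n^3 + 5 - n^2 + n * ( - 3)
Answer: 1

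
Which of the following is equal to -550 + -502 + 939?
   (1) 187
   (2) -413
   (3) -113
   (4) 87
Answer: 3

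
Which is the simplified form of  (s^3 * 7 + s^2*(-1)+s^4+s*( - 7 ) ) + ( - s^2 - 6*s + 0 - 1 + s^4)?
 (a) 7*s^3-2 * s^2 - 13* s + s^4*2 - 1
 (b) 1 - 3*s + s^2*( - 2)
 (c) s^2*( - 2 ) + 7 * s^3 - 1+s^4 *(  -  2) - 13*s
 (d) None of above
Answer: a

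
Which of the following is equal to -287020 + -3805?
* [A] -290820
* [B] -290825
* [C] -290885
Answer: B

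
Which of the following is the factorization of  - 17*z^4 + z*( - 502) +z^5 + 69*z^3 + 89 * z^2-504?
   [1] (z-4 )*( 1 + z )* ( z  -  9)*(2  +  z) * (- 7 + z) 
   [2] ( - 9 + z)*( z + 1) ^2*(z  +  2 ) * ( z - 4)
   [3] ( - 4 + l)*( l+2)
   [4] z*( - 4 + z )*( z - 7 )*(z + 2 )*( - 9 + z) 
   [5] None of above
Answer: 1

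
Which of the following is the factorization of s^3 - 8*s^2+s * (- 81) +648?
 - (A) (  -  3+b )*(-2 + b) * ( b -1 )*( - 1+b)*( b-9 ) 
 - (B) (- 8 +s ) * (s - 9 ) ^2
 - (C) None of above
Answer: C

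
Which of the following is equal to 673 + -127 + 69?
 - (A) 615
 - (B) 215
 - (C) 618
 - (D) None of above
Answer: A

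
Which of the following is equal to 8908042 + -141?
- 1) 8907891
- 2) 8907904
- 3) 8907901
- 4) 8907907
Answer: 3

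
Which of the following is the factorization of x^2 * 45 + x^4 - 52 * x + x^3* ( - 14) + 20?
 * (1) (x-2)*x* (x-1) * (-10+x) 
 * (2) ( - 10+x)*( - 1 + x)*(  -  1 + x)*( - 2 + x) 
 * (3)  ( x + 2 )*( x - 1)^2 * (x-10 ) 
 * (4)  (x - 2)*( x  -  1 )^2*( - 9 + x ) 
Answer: 2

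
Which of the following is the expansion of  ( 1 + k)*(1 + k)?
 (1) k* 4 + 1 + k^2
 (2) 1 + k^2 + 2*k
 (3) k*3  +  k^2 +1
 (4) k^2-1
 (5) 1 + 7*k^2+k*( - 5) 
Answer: 2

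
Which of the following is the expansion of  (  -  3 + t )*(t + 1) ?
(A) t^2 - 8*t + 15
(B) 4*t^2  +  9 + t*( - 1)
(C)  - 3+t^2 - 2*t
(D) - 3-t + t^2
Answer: C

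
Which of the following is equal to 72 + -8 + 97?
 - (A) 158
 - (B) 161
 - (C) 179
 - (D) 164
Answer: B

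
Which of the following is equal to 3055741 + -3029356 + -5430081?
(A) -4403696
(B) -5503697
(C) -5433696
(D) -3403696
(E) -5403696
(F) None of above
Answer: E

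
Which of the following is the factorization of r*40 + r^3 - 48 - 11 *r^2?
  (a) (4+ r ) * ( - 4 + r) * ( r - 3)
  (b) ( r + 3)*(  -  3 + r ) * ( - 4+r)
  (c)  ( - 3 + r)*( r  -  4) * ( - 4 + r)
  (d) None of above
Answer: c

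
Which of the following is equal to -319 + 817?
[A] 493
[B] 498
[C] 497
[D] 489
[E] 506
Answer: B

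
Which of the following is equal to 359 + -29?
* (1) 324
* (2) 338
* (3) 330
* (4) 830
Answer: 3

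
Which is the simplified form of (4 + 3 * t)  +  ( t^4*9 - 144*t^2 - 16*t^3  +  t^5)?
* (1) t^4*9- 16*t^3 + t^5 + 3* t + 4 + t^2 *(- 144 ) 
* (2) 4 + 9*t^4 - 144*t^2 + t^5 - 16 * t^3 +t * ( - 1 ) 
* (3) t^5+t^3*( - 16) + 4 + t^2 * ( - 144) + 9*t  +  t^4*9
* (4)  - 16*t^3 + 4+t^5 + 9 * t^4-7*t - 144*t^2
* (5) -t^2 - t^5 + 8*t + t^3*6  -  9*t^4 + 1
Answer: 1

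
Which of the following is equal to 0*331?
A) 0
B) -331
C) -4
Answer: A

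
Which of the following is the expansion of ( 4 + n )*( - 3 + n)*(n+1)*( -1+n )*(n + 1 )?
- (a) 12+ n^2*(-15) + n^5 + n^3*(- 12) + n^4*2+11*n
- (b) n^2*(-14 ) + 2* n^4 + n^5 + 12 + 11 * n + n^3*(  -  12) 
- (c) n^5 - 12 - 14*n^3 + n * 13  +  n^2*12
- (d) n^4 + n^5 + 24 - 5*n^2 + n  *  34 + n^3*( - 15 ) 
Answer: b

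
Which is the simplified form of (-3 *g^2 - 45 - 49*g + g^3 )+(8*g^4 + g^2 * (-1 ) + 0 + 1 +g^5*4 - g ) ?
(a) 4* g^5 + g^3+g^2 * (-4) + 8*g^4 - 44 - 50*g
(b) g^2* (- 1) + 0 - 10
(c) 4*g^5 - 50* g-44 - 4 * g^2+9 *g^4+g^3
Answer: a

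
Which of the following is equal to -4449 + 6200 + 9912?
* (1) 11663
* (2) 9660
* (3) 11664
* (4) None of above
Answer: 1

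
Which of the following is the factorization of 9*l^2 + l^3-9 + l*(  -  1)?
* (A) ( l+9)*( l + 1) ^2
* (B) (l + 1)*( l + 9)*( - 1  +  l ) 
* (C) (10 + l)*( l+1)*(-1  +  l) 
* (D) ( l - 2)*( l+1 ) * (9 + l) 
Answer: B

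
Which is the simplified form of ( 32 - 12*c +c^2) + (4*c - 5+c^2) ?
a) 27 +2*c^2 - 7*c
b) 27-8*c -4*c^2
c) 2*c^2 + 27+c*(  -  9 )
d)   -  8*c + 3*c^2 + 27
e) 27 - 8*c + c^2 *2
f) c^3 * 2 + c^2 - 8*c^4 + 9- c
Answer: e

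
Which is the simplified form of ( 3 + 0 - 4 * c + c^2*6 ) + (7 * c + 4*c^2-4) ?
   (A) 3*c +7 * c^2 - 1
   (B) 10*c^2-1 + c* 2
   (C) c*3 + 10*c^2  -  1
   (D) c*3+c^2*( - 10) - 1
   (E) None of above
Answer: C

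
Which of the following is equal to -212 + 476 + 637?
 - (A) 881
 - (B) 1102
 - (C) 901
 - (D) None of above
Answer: C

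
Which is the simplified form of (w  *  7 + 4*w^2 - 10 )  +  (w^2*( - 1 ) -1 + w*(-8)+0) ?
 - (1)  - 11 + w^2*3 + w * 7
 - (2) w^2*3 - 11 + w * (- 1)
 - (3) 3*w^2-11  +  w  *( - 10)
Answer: 2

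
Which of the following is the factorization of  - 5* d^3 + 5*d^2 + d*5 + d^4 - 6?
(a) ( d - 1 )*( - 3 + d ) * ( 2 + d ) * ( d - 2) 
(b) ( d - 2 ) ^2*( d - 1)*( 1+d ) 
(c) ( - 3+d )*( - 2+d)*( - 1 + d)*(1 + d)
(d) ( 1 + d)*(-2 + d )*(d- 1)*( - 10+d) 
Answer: c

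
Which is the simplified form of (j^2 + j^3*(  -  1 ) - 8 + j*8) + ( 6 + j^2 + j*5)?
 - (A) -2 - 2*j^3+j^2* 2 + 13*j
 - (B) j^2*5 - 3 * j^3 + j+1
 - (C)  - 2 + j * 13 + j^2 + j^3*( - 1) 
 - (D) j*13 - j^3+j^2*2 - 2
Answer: D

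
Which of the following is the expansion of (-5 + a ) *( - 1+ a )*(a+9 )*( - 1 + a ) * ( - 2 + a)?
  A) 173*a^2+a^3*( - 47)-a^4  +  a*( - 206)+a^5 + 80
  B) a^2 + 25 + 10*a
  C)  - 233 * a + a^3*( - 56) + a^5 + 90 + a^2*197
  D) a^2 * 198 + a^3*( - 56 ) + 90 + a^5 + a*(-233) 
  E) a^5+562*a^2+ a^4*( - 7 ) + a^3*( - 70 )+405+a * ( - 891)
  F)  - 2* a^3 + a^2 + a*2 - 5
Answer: D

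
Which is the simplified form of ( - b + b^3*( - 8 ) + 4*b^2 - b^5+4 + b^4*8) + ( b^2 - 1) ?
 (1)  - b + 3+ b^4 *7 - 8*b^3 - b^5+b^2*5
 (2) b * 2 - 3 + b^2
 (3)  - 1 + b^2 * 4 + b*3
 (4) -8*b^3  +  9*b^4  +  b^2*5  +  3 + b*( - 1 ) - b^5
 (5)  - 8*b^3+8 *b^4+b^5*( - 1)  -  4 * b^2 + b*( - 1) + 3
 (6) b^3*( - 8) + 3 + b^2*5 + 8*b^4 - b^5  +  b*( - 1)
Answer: 6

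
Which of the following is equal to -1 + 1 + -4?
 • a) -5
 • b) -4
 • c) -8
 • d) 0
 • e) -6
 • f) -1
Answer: b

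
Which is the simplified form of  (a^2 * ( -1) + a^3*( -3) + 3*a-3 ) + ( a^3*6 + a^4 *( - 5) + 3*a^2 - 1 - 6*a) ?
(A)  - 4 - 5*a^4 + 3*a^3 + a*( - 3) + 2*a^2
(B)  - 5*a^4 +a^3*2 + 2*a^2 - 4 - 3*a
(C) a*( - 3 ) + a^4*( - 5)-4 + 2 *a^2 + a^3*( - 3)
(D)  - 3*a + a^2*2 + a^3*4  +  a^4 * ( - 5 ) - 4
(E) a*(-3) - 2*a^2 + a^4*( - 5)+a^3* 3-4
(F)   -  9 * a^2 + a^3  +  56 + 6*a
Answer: A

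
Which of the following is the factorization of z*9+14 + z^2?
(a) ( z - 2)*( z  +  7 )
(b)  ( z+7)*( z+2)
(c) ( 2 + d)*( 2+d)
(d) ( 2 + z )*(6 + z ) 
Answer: b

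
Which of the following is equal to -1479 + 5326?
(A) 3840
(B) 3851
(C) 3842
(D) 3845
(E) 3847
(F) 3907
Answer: E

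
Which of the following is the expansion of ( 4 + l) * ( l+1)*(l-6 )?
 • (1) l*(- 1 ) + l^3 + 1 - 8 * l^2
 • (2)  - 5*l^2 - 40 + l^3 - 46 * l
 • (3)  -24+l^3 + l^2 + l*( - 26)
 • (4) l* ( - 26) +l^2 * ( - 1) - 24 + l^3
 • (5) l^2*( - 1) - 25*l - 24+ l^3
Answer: 4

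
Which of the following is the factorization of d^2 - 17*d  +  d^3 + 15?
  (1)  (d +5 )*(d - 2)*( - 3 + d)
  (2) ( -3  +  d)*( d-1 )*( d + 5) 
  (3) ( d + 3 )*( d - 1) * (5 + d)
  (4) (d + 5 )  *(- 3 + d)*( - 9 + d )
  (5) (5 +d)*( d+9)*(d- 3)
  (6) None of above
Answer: 2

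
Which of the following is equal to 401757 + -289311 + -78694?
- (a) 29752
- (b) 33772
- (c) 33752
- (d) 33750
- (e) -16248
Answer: c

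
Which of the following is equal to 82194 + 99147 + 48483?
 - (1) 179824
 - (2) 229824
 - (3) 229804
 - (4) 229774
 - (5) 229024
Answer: 2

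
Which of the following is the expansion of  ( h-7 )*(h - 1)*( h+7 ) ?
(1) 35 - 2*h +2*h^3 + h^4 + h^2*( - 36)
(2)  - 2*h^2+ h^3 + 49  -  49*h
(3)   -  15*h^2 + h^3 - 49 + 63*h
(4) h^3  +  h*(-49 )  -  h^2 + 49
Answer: 4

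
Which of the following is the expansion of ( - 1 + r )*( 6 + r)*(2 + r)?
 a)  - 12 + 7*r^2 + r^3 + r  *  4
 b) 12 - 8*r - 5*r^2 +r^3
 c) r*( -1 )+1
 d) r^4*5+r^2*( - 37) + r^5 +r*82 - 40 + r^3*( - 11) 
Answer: a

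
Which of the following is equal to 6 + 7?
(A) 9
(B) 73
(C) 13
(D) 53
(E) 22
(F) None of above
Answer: C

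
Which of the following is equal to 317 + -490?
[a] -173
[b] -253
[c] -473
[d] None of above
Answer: a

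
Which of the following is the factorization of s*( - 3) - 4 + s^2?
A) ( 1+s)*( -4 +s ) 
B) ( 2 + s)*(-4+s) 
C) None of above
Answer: A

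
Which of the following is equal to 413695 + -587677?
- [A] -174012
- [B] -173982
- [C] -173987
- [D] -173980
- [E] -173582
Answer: B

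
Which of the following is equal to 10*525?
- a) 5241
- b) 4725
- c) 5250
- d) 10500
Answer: c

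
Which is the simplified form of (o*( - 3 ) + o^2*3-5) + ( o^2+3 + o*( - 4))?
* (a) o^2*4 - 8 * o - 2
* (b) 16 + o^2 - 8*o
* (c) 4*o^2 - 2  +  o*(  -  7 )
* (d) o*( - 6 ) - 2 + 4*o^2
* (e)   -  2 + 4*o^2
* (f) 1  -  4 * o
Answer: c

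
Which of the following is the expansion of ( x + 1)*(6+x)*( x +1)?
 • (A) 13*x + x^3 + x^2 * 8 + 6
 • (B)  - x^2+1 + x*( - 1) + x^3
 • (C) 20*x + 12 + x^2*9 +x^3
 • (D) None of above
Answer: A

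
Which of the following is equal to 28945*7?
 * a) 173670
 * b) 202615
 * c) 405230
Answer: b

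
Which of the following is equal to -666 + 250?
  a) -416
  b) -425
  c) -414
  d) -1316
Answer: a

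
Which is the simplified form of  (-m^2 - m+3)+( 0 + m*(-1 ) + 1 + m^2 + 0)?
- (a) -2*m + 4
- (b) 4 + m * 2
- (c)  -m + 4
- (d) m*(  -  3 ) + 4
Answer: a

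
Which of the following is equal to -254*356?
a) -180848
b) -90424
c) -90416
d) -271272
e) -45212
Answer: b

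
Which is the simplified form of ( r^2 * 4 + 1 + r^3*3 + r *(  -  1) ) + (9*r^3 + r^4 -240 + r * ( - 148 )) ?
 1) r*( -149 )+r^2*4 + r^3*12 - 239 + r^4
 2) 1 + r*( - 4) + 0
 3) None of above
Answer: 1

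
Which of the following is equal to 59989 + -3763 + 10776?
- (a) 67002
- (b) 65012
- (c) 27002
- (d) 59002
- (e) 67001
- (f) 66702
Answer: a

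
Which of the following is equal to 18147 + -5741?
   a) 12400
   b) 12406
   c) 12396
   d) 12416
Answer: b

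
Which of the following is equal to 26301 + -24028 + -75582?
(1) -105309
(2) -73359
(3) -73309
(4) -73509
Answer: 3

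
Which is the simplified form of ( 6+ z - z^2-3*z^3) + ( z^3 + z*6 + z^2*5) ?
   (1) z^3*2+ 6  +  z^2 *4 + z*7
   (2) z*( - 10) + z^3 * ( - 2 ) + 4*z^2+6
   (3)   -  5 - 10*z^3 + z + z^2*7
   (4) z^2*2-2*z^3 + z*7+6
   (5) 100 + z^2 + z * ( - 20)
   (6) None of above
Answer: 6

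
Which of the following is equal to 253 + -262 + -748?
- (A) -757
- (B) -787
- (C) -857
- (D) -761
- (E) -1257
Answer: A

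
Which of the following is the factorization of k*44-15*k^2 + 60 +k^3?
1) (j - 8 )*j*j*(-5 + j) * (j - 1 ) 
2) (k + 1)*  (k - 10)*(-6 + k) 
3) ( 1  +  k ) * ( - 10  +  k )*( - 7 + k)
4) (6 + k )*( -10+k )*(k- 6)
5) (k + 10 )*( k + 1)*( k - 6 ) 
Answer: 2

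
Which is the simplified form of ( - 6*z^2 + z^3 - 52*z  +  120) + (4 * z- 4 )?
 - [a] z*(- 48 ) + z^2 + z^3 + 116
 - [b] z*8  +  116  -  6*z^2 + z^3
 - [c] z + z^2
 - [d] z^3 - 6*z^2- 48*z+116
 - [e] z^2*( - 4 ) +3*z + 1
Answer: d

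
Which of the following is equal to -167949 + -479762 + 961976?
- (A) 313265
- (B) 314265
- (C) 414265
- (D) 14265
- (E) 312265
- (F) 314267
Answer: B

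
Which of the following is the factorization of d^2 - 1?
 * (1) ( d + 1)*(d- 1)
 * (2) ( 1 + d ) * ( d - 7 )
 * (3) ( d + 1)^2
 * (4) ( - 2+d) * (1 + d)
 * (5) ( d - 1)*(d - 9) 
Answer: 1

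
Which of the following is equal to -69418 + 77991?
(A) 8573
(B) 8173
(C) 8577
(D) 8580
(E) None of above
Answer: A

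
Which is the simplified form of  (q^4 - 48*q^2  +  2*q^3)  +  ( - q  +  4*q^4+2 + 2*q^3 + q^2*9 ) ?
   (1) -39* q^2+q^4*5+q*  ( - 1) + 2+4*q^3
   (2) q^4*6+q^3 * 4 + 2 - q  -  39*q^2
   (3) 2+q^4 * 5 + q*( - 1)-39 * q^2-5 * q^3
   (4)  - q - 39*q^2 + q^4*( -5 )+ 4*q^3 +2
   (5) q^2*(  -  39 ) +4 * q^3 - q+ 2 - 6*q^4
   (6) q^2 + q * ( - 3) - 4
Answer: 1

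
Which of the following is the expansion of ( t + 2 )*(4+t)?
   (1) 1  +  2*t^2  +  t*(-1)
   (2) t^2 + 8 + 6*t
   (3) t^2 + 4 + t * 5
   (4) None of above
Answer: 2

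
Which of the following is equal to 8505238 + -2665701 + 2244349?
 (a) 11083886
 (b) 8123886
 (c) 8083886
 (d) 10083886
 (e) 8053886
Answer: c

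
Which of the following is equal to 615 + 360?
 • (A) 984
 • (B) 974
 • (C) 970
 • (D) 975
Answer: D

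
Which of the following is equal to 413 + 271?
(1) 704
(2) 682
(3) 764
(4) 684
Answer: 4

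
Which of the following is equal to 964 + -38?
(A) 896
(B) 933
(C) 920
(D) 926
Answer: D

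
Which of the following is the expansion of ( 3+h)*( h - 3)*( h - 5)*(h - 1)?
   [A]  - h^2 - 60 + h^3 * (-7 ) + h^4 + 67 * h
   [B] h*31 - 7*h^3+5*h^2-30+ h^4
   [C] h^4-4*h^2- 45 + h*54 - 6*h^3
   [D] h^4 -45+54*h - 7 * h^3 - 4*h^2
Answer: C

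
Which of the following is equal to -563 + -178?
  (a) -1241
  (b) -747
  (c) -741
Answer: c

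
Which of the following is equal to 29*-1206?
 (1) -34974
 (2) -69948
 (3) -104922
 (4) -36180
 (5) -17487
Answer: 1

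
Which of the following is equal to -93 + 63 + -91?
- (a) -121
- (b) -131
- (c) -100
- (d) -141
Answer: a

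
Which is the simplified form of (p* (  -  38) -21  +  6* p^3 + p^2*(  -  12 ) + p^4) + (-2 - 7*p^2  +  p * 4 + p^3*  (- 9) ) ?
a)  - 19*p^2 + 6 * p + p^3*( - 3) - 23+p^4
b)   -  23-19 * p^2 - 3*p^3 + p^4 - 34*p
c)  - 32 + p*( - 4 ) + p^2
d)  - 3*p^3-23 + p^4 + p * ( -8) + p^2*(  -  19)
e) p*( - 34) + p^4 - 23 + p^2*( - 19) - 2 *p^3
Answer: b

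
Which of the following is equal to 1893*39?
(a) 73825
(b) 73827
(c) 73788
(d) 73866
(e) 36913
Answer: b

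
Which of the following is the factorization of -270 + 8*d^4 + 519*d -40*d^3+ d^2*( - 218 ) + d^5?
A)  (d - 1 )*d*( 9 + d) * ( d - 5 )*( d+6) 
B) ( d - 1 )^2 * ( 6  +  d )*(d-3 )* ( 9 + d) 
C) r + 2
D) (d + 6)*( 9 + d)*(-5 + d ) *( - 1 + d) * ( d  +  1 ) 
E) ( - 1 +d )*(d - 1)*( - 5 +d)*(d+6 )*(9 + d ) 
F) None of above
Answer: E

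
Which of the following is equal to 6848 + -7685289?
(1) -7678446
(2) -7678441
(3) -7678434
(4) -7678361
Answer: 2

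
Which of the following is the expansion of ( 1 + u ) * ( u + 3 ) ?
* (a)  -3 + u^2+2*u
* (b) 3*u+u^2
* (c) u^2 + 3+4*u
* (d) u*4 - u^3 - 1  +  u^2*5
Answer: c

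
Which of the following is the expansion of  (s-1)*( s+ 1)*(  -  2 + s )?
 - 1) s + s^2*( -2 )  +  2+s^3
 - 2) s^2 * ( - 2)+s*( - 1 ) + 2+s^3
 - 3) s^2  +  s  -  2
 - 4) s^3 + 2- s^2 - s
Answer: 2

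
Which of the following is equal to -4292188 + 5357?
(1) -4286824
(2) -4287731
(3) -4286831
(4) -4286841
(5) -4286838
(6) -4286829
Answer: 3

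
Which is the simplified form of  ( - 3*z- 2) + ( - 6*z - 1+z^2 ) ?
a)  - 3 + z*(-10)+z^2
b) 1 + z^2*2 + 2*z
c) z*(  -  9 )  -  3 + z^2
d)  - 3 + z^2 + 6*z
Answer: c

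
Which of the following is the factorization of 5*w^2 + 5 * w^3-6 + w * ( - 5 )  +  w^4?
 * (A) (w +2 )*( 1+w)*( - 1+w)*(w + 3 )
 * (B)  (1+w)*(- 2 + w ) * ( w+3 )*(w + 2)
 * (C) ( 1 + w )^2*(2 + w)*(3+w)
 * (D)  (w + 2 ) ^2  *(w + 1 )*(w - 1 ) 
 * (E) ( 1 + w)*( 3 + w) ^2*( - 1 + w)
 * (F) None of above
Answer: A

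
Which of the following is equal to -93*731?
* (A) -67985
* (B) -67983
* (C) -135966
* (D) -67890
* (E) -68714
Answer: B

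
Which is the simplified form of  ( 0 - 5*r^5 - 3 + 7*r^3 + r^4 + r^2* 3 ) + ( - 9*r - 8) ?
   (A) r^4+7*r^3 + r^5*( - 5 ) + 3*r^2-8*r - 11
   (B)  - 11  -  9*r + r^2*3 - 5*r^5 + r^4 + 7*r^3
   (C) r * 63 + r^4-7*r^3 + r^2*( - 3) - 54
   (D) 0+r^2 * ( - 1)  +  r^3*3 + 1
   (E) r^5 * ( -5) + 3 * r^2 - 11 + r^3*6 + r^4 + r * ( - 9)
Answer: B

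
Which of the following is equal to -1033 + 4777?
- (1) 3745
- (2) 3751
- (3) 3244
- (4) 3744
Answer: 4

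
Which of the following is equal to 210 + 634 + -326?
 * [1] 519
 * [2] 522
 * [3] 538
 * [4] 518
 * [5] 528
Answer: 4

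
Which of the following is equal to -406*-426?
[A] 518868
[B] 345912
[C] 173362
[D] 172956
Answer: D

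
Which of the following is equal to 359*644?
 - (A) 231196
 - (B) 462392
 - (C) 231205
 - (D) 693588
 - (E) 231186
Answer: A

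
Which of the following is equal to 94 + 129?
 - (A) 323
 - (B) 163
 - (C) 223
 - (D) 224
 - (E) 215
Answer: C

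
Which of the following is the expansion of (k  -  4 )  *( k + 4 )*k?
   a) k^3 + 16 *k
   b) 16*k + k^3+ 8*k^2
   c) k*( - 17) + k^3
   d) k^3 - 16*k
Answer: d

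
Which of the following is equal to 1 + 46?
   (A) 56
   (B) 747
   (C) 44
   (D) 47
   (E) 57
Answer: D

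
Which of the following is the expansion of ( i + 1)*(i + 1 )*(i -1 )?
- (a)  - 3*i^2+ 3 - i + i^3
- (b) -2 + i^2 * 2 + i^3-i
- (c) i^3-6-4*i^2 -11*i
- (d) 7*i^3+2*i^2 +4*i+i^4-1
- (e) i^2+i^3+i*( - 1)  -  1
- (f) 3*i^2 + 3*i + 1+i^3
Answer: e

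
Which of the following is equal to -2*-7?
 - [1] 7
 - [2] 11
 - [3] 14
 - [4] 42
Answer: 3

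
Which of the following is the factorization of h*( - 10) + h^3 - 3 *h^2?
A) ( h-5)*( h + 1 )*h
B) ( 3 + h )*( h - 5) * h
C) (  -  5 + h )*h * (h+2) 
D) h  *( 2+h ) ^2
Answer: C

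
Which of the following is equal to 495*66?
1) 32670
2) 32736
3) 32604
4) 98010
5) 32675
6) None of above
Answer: 1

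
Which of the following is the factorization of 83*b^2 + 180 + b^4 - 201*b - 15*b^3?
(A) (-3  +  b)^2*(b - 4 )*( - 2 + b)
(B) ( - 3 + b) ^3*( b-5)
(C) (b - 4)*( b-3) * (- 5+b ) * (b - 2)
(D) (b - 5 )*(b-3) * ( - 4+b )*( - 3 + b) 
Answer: D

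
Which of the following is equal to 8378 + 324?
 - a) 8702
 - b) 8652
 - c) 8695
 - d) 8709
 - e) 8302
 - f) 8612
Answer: a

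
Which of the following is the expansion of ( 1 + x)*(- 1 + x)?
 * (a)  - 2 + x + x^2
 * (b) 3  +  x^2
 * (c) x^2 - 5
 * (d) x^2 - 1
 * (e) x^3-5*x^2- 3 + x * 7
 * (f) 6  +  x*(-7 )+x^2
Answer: d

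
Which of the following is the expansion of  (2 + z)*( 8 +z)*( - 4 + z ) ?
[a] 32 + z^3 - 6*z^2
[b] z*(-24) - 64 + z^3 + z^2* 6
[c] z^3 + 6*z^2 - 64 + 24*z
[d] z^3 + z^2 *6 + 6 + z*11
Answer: b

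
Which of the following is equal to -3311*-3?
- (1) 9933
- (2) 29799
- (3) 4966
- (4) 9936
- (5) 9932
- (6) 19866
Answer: 1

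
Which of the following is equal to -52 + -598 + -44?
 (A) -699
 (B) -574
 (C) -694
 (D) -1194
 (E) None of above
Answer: C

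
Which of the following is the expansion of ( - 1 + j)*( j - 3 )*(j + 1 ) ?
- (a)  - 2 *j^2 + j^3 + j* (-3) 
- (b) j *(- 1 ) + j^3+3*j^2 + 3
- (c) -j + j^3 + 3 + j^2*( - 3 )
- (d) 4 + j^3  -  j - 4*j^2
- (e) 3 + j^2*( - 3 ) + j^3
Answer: c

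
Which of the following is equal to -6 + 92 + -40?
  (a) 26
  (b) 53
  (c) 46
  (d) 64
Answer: c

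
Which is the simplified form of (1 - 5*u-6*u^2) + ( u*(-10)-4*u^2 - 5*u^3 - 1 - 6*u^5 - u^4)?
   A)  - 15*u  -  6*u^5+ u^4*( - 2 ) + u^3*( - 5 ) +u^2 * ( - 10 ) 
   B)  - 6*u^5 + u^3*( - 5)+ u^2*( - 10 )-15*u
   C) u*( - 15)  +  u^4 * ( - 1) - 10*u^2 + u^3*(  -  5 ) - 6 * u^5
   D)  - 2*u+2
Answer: C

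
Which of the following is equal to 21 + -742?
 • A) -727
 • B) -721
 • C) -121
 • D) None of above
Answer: B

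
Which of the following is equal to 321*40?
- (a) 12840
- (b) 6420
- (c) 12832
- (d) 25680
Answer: a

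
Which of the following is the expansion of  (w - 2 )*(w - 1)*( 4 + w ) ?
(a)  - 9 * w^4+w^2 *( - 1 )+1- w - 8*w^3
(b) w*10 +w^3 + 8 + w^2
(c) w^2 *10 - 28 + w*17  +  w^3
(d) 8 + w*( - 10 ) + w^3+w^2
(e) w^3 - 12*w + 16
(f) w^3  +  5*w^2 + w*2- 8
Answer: d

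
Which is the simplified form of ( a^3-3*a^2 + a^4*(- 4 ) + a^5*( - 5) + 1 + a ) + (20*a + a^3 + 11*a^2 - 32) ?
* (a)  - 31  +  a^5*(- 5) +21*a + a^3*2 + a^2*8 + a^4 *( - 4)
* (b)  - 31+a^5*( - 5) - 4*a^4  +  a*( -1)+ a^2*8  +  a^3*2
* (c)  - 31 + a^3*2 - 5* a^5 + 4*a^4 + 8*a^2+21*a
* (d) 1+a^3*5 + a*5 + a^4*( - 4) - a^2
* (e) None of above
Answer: a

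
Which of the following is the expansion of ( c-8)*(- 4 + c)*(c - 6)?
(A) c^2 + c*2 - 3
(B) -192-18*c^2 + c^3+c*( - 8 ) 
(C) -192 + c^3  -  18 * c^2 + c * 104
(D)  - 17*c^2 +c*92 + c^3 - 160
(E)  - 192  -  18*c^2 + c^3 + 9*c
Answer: C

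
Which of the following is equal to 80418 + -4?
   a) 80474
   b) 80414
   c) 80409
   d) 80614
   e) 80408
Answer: b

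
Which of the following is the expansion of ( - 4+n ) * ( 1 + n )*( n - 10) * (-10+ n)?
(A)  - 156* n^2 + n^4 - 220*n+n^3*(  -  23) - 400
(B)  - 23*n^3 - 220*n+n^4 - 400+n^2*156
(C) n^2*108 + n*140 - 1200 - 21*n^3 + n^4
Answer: B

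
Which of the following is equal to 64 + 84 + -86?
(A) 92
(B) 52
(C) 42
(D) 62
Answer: D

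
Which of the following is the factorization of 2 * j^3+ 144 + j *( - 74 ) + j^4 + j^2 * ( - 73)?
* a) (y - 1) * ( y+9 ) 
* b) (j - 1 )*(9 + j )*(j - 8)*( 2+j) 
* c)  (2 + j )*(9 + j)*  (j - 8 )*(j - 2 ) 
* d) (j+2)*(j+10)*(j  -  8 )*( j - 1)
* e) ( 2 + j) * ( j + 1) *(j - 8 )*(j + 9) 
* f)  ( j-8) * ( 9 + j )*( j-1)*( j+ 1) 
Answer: b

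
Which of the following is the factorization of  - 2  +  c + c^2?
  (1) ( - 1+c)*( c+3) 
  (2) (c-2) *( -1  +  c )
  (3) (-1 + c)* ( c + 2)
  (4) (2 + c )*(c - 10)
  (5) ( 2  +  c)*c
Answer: 3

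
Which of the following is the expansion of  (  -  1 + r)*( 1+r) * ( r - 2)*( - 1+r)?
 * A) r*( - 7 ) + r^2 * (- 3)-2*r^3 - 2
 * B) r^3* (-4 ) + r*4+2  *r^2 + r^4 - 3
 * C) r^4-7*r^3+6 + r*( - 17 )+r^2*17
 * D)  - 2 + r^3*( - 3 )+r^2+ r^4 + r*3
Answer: D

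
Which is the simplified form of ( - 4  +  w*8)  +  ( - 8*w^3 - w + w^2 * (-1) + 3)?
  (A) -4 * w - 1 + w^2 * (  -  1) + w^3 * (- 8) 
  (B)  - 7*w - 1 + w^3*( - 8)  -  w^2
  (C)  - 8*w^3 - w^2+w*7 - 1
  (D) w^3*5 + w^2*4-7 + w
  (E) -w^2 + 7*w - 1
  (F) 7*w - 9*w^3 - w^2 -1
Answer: C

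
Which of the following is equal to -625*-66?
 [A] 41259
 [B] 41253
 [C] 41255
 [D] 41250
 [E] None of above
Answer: D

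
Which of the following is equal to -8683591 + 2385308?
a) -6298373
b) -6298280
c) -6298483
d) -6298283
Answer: d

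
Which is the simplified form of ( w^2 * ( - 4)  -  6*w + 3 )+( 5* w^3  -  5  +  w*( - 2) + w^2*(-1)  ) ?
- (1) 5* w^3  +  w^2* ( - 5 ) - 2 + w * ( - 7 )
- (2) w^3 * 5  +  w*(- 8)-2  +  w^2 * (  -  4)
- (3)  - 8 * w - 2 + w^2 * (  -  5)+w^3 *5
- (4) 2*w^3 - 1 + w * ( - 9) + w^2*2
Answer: 3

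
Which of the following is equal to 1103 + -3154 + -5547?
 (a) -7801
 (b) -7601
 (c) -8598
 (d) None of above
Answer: d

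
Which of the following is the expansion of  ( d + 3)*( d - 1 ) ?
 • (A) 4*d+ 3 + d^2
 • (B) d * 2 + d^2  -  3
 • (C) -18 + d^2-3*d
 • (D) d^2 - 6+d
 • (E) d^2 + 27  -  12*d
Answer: B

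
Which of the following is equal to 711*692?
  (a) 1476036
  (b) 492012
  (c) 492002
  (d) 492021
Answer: b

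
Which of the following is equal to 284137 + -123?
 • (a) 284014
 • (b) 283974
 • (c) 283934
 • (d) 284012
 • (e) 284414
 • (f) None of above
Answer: a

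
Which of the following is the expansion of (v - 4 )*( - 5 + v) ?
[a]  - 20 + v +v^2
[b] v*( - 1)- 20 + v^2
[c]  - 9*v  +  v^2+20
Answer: c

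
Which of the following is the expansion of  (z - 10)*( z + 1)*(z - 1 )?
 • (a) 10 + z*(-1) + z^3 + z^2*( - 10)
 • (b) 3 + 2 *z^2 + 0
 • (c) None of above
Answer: a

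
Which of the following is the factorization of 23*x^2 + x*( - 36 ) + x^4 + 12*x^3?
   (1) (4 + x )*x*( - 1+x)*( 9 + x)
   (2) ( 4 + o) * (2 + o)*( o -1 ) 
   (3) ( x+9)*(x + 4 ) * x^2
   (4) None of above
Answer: 1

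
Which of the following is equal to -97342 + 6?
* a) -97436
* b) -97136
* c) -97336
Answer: c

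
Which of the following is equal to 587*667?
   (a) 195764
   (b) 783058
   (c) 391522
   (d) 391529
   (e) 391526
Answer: d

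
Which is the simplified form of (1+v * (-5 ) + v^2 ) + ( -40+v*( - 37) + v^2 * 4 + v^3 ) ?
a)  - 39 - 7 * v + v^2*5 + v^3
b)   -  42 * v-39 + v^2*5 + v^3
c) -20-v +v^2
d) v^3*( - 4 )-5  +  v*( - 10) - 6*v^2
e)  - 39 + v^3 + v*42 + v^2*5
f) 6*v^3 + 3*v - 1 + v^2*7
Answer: b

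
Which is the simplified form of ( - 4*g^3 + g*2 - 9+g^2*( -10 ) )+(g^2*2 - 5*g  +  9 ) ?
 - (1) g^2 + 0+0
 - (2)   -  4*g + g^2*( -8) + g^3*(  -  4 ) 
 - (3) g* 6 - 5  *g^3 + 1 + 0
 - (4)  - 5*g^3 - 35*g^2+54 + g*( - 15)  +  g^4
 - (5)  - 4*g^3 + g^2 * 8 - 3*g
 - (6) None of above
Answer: 6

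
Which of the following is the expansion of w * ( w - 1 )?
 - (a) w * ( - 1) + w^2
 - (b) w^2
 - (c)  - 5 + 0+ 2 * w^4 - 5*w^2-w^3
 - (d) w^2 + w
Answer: a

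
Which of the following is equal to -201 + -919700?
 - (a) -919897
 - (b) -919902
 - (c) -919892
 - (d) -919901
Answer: d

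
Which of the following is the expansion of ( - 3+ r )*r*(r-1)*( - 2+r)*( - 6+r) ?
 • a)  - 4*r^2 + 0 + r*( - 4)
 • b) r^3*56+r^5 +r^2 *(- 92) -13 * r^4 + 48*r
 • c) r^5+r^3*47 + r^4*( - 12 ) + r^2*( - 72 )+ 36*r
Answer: c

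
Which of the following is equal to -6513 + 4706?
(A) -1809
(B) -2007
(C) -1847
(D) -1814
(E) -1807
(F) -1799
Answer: E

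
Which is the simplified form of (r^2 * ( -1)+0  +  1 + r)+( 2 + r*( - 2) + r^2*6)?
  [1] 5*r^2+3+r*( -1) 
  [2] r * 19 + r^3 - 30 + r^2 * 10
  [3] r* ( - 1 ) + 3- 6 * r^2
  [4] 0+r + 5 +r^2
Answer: 1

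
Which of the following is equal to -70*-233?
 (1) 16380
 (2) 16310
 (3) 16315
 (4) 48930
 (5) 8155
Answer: 2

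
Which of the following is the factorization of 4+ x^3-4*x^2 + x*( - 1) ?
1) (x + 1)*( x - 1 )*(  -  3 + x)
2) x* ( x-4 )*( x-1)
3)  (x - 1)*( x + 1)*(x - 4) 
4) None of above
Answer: 3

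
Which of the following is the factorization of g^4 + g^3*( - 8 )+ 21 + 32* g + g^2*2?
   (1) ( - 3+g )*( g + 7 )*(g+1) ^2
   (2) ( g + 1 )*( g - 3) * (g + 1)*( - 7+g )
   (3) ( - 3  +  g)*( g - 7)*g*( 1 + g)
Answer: 2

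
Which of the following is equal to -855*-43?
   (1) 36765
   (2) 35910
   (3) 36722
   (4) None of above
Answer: 1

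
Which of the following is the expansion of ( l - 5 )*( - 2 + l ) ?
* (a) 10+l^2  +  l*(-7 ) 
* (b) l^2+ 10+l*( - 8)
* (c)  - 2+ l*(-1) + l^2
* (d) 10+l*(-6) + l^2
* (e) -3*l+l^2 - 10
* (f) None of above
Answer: a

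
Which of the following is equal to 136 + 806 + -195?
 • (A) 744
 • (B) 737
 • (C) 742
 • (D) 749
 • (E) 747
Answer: E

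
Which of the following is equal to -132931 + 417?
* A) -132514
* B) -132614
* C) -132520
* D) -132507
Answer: A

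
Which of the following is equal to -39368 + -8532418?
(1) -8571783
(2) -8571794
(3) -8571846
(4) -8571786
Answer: 4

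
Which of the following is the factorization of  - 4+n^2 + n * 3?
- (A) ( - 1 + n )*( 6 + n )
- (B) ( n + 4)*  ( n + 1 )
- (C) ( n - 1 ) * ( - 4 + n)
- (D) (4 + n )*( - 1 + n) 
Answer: D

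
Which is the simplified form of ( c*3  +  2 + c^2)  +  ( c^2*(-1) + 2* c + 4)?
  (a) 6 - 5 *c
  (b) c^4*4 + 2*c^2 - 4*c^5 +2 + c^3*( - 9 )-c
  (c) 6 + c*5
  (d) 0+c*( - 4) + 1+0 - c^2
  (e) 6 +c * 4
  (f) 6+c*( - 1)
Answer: c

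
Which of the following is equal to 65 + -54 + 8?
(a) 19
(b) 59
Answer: a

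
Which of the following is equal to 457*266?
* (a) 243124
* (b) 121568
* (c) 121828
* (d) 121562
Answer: d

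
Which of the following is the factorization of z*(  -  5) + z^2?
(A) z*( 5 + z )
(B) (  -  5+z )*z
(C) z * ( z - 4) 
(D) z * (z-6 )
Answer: B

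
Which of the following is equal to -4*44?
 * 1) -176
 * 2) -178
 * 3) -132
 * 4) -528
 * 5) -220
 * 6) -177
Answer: 1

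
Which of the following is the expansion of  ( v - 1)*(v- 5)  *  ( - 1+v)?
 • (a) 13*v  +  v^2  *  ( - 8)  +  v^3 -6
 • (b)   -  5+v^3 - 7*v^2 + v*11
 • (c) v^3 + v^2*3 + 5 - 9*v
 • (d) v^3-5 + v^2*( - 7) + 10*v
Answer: b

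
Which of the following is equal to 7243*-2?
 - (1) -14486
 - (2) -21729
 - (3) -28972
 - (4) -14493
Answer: 1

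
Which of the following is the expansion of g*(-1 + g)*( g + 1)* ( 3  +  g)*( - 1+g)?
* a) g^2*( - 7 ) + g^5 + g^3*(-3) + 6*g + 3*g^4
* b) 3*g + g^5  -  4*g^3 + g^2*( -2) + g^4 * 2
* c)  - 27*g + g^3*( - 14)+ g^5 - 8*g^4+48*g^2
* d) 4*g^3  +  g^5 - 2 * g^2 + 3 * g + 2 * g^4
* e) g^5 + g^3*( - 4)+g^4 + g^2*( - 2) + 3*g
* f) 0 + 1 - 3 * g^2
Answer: b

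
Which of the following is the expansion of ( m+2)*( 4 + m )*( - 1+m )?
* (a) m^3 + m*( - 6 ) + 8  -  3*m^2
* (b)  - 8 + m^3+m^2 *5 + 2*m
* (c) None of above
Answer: b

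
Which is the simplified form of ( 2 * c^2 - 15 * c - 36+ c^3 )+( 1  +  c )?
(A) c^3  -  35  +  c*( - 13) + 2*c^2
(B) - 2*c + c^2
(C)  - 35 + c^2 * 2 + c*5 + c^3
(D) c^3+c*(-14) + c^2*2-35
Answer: D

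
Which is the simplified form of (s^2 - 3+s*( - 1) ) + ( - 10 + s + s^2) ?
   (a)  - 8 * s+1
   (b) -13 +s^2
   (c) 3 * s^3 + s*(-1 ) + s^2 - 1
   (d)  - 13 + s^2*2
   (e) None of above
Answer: d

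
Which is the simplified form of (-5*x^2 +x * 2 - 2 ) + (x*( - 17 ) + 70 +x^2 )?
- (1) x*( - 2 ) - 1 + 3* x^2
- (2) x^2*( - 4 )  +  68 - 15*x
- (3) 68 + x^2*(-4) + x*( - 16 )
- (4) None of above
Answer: 2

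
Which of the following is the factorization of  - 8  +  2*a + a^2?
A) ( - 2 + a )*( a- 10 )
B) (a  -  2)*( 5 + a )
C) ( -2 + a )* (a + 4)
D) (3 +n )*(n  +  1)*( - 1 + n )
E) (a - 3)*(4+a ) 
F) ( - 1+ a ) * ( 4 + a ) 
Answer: C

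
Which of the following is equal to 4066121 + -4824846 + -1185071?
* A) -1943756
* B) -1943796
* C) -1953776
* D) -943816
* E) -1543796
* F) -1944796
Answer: B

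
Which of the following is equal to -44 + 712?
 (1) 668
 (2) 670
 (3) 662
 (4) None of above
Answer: 1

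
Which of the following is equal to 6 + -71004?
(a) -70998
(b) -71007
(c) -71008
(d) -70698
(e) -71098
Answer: a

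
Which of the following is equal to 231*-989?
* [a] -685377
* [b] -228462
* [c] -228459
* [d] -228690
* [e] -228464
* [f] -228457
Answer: c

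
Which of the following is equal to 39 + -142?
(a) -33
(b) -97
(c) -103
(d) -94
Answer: c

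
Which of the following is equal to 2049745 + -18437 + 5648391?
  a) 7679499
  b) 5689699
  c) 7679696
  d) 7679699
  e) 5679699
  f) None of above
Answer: d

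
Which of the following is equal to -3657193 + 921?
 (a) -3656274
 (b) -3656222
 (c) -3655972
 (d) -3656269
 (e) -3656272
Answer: e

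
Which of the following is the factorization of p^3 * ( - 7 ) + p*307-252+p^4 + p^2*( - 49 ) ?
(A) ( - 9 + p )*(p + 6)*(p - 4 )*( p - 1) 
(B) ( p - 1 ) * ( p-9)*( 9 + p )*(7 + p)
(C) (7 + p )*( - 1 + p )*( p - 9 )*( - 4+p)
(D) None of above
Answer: C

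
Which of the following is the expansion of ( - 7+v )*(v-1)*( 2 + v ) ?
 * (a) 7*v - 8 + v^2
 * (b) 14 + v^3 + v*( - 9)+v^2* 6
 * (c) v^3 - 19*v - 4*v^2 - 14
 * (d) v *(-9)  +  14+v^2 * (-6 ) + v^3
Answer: d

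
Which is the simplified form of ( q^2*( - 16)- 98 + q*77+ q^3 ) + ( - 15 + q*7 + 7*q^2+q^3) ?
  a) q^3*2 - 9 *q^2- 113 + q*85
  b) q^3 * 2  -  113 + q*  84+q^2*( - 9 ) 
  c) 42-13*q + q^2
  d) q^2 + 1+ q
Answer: b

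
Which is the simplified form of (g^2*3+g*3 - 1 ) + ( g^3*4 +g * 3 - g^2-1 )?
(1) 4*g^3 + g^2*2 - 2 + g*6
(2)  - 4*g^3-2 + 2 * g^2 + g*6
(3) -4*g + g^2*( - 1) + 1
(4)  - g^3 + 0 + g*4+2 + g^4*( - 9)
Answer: 1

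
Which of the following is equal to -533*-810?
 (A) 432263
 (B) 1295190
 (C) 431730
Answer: C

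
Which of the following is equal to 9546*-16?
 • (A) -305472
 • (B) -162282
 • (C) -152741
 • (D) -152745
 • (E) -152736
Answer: E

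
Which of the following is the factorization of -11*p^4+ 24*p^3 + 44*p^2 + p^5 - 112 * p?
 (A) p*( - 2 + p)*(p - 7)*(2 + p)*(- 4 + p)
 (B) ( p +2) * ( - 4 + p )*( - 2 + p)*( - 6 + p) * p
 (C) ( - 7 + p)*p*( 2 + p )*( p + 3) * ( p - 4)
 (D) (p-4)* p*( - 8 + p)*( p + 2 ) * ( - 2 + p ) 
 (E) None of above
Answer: A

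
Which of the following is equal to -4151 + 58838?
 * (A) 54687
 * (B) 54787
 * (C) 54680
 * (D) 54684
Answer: A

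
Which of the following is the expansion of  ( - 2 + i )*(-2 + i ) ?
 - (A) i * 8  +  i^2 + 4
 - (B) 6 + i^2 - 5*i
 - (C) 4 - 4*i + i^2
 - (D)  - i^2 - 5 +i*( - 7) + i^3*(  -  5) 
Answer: C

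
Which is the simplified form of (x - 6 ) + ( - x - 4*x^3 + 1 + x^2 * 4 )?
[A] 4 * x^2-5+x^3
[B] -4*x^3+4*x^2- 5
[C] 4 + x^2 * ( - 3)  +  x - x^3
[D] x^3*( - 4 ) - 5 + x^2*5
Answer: B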